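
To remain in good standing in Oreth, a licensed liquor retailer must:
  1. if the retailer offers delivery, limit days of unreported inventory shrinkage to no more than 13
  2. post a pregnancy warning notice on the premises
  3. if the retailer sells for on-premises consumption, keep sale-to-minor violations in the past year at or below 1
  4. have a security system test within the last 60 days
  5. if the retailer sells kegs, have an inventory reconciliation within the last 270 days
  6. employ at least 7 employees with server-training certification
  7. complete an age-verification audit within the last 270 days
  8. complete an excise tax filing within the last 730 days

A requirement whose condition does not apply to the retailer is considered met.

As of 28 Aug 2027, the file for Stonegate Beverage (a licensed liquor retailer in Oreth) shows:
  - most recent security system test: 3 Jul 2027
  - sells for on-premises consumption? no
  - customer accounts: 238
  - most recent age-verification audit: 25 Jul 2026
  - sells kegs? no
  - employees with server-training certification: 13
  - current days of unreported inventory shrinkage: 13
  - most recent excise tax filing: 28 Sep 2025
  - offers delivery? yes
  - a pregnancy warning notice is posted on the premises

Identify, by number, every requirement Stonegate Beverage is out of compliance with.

1. condition 'offers delivery' holds; days of unreported inventory shrinkage 13 ≤ 13 → met
2. pregnancy warning notice present → met
3. condition 'sells for on-premises consumption' does not hold → requirement n/a → met
4. security system test 56 days ago vs limit 60 → met
5. condition 'sells kegs' does not hold → requirement n/a → met
6. employees with server-training certification 13 ≥ 7 → met
7. age-verification audit 399 days ago vs limit 270 → not met
8. excise tax filing 699 days ago vs limit 730 → met
Not met: 7

7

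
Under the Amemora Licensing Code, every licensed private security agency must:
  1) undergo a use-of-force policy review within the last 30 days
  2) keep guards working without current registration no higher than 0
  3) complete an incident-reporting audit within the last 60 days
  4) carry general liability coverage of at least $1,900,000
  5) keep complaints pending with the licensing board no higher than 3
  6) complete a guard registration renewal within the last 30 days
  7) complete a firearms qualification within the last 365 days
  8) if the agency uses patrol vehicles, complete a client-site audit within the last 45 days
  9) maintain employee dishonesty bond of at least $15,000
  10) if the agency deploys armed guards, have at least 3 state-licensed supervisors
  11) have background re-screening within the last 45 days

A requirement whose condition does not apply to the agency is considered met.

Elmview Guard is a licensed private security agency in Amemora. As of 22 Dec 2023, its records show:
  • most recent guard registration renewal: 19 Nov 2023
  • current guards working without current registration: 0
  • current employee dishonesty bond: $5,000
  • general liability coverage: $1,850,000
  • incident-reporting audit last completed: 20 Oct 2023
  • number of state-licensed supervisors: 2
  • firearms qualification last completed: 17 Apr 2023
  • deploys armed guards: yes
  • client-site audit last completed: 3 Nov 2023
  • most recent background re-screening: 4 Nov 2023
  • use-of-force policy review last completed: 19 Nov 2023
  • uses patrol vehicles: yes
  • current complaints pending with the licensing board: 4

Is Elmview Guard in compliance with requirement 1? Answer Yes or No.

1. use-of-force policy review 33 days ago vs limit 30 → not met

No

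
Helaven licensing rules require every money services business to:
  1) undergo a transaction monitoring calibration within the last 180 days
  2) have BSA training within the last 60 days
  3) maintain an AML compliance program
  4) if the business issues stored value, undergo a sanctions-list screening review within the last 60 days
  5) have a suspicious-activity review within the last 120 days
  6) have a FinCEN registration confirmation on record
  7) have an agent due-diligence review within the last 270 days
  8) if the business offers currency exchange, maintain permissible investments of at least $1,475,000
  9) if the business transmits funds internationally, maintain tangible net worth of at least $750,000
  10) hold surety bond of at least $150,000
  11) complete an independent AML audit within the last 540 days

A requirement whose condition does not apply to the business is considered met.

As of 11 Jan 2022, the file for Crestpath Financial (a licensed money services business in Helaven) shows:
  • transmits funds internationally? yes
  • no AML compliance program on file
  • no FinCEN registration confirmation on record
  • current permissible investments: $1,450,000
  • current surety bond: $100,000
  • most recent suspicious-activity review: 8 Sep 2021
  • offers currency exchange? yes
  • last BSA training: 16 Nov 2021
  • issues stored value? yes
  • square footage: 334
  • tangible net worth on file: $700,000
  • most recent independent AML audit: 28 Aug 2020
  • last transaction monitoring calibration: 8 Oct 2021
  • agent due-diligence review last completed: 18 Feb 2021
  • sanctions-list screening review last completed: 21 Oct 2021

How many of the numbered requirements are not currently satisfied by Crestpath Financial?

1. transaction monitoring calibration 95 days ago vs limit 180 → met
2. BSA training 56 days ago vs limit 60 → met
3. AML compliance program absent → not met
4. condition 'issues stored value' holds; sanctions-list screening review 82 days ago vs limit 60 → not met
5. suspicious-activity review 125 days ago vs limit 120 → not met
6. FinCEN registration confirmation absent → not met
7. agent due-diligence review 327 days ago vs limit 270 → not met
8. condition 'offers currency exchange' holds; permissible investments $1,450,000 < $1,475,000 → not met
9. condition 'transmits funds internationally' holds; tangible net worth $700,000 < $750,000 → not met
10. surety bond $100,000 < $150,000 → not met
11. independent AML audit 501 days ago vs limit 540 → met
Not met: 8 of 11

8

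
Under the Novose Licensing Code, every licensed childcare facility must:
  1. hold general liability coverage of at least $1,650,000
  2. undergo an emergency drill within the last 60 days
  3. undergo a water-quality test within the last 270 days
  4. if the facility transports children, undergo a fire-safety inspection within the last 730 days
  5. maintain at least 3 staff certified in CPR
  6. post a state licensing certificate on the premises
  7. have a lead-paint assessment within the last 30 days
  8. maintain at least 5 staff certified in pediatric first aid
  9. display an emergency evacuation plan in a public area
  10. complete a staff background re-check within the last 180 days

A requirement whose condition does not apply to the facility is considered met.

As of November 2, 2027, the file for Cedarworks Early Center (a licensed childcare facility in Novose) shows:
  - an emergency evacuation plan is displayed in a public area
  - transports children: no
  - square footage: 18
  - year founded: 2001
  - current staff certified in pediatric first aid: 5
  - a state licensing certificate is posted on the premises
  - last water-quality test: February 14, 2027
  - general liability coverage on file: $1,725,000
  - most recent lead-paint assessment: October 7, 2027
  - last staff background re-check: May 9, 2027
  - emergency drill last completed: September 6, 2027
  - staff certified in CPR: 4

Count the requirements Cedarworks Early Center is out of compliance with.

0

1. general liability coverage $1,725,000 ≥ $1,650,000 → met
2. emergency drill 57 days ago vs limit 60 → met
3. water-quality test 261 days ago vs limit 270 → met
4. condition 'transports children' does not hold → requirement n/a → met
5. staff certified in CPR 4 ≥ 3 → met
6. state licensing certificate present → met
7. lead-paint assessment 26 days ago vs limit 30 → met
8. staff certified in pediatric first aid 5 ≥ 5 → met
9. emergency evacuation plan present → met
10. staff background re-check 177 days ago vs limit 180 → met
Not met: 0 of 10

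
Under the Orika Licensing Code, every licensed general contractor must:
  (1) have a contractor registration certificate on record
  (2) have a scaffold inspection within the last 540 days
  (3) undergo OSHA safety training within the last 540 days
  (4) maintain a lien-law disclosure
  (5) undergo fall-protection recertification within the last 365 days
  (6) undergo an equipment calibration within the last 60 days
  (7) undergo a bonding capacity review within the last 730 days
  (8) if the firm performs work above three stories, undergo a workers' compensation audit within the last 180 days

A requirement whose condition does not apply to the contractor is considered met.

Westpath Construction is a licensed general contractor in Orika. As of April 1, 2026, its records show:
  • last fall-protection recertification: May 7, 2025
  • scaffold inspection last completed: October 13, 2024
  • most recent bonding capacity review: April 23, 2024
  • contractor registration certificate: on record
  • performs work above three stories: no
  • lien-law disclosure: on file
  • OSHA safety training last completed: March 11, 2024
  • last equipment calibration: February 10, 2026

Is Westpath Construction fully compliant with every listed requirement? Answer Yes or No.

No

1. contractor registration certificate present → met
2. scaffold inspection 535 days ago vs limit 540 → met
3. OSHA safety training 751 days ago vs limit 540 → not met
4. lien-law disclosure present → met
5. fall-protection recertification 329 days ago vs limit 365 → met
6. equipment calibration 50 days ago vs limit 60 → met
7. bonding capacity review 708 days ago vs limit 730 → met
8. condition 'performs work above three stories' does not hold → requirement n/a → met
Not met: 3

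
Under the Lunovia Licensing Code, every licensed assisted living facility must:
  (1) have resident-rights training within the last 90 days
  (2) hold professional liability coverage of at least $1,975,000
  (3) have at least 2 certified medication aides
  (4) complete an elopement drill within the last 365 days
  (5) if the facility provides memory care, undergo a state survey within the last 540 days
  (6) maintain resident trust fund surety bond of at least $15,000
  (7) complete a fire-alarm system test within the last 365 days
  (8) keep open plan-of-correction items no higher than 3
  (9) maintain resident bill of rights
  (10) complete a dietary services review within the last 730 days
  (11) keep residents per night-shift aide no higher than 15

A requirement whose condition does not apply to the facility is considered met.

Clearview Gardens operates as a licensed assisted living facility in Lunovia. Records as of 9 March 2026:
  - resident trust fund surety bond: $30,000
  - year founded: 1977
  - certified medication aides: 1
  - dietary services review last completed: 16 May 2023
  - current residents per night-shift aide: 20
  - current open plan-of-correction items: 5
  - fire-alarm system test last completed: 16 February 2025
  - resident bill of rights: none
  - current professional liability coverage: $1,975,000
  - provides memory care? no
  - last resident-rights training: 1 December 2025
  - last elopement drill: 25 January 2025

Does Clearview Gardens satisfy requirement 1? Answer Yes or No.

1. resident-rights training 98 days ago vs limit 90 → not met

No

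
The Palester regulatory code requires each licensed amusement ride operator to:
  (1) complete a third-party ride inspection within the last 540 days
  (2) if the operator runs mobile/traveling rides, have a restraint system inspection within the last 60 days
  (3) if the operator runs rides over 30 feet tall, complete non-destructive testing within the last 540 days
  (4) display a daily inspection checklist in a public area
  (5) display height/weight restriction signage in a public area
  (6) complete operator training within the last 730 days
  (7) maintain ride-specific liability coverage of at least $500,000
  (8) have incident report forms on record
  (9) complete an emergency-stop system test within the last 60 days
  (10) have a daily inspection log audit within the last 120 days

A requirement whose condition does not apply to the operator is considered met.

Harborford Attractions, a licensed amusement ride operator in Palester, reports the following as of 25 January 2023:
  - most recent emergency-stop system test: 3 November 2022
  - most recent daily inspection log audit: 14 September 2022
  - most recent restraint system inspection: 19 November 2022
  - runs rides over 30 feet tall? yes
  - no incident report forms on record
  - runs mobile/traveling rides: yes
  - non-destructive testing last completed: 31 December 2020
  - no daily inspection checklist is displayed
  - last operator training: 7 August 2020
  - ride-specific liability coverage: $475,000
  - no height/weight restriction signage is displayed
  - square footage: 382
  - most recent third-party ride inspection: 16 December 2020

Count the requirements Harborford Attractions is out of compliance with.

1. third-party ride inspection 770 days ago vs limit 540 → not met
2. condition 'runs mobile/traveling rides' holds; restraint system inspection 67 days ago vs limit 60 → not met
3. condition 'runs rides over 30 feet tall' holds; non-destructive testing 755 days ago vs limit 540 → not met
4. daily inspection checklist absent → not met
5. height/weight restriction signage absent → not met
6. operator training 901 days ago vs limit 730 → not met
7. ride-specific liability coverage $475,000 < $500,000 → not met
8. incident report forms absent → not met
9. emergency-stop system test 83 days ago vs limit 60 → not met
10. daily inspection log audit 133 days ago vs limit 120 → not met
Not met: 10 of 10

10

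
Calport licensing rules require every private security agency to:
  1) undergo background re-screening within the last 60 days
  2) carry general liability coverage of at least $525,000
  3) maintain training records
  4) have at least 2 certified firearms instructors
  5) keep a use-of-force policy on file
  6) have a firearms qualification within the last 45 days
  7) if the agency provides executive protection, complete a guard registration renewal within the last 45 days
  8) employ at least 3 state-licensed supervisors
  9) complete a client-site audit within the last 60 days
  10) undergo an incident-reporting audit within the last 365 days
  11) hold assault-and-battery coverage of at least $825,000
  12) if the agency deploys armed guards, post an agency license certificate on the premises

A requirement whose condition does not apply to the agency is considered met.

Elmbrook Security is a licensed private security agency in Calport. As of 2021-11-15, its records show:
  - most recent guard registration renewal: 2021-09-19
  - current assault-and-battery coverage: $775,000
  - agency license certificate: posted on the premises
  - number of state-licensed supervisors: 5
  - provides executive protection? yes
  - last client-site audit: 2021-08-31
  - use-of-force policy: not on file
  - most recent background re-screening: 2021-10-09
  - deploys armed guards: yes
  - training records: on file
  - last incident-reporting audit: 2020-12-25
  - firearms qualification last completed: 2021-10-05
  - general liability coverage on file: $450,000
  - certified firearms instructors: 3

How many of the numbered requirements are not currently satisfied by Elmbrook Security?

1. background re-screening 37 days ago vs limit 60 → met
2. general liability coverage $450,000 < $525,000 → not met
3. training records present → met
4. certified firearms instructors 3 ≥ 2 → met
5. use-of-force policy absent → not met
6. firearms qualification 41 days ago vs limit 45 → met
7. condition 'provides executive protection' holds; guard registration renewal 57 days ago vs limit 45 → not met
8. state-licensed supervisors 5 ≥ 3 → met
9. client-site audit 76 days ago vs limit 60 → not met
10. incident-reporting audit 325 days ago vs limit 365 → met
11. assault-and-battery coverage $775,000 < $825,000 → not met
12. condition 'deploys armed guards' holds; agency license certificate present → met
Not met: 5 of 12

5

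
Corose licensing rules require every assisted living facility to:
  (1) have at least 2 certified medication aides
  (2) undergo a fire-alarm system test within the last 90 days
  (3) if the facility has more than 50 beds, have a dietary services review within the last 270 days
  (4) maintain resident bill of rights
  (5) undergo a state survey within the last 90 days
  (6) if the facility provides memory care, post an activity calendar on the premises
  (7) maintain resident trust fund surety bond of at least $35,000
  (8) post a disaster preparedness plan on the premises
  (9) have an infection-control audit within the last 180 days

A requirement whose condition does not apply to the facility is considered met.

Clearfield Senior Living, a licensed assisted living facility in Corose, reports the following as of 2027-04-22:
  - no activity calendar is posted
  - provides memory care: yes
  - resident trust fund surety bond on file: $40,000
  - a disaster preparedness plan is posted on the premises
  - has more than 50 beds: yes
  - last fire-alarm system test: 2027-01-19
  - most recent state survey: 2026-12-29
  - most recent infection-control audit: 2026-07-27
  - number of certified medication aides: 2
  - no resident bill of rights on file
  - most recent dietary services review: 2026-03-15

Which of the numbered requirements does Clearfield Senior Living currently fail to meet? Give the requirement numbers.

1. certified medication aides 2 ≥ 2 → met
2. fire-alarm system test 93 days ago vs limit 90 → not met
3. condition 'has more than 50 beds' holds; dietary services review 403 days ago vs limit 270 → not met
4. resident bill of rights absent → not met
5. state survey 114 days ago vs limit 90 → not met
6. condition 'provides memory care' holds; activity calendar absent → not met
7. resident trust fund surety bond $40,000 ≥ $35,000 → met
8. disaster preparedness plan present → met
9. infection-control audit 269 days ago vs limit 180 → not met
Not met: 2, 3, 4, 5, 6, 9

2, 3, 4, 5, 6, 9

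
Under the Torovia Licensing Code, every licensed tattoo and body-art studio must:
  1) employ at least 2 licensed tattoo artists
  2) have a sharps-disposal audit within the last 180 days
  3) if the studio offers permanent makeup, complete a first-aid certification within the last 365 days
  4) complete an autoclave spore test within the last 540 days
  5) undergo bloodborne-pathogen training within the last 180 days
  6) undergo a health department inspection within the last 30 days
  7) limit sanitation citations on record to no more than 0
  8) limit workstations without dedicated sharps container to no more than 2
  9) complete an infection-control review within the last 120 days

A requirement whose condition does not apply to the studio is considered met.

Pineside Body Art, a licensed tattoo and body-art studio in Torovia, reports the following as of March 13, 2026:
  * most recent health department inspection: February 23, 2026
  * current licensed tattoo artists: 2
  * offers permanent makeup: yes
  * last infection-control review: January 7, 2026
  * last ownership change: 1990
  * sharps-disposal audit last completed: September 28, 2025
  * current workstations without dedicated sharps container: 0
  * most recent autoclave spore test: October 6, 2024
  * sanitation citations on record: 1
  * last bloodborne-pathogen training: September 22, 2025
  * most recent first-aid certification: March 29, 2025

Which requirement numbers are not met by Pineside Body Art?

7

1. licensed tattoo artists 2 ≥ 2 → met
2. sharps-disposal audit 166 days ago vs limit 180 → met
3. condition 'offers permanent makeup' holds; first-aid certification 349 days ago vs limit 365 → met
4. autoclave spore test 523 days ago vs limit 540 → met
5. bloodborne-pathogen training 172 days ago vs limit 180 → met
6. health department inspection 18 days ago vs limit 30 → met
7. sanitation citations on record 1 > 0 → not met
8. workstations without dedicated sharps container 0 ≤ 2 → met
9. infection-control review 65 days ago vs limit 120 → met
Not met: 7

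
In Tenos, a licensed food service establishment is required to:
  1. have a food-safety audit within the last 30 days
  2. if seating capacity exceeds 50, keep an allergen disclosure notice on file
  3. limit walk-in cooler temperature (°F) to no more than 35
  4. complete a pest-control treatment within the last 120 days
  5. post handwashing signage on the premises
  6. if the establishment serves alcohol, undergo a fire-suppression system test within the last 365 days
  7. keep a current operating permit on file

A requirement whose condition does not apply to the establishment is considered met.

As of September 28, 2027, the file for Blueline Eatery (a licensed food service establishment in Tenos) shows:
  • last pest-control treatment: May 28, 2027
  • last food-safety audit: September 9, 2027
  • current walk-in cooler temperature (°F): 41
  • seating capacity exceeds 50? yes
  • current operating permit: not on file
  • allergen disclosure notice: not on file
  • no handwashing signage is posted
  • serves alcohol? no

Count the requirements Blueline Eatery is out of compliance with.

5

1. food-safety audit 19 days ago vs limit 30 → met
2. condition 'seating capacity exceeds 50' holds; allergen disclosure notice absent → not met
3. walk-in cooler temperature (°F) 41 > 35 → not met
4. pest-control treatment 123 days ago vs limit 120 → not met
5. handwashing signage absent → not met
6. condition 'serves alcohol' does not hold → requirement n/a → met
7. current operating permit absent → not met
Not met: 5 of 7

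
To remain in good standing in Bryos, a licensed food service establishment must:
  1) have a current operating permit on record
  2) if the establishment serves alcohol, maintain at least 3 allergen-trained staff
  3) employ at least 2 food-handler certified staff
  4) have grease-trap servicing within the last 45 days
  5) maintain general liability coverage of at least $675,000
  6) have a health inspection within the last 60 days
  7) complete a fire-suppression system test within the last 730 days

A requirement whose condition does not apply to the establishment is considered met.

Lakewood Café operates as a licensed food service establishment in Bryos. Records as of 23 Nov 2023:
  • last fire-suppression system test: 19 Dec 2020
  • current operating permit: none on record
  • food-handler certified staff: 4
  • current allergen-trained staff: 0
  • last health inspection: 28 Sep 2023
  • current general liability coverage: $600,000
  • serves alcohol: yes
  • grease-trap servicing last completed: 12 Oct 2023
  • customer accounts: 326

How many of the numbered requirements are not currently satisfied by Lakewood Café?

1. current operating permit absent → not met
2. condition 'serves alcohol' holds; allergen-trained staff 0 < 3 → not met
3. food-handler certified staff 4 ≥ 2 → met
4. grease-trap servicing 42 days ago vs limit 45 → met
5. general liability coverage $600,000 < $675,000 → not met
6. health inspection 56 days ago vs limit 60 → met
7. fire-suppression system test 1069 days ago vs limit 730 → not met
Not met: 4 of 7

4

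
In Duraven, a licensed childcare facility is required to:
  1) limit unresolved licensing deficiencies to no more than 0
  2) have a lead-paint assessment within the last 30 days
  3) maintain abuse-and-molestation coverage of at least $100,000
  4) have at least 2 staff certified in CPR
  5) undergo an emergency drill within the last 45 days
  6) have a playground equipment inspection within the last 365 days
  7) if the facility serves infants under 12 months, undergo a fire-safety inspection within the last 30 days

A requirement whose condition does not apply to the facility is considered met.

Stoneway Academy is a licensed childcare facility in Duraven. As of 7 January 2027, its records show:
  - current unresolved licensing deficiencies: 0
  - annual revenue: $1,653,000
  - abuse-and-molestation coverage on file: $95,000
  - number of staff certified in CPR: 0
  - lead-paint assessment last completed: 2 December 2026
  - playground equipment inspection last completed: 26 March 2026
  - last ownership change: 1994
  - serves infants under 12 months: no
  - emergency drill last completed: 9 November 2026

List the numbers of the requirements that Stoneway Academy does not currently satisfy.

2, 3, 4, 5

1. unresolved licensing deficiencies 0 ≤ 0 → met
2. lead-paint assessment 36 days ago vs limit 30 → not met
3. abuse-and-molestation coverage $95,000 < $100,000 → not met
4. staff certified in CPR 0 < 2 → not met
5. emergency drill 59 days ago vs limit 45 → not met
6. playground equipment inspection 287 days ago vs limit 365 → met
7. condition 'serves infants under 12 months' does not hold → requirement n/a → met
Not met: 2, 3, 4, 5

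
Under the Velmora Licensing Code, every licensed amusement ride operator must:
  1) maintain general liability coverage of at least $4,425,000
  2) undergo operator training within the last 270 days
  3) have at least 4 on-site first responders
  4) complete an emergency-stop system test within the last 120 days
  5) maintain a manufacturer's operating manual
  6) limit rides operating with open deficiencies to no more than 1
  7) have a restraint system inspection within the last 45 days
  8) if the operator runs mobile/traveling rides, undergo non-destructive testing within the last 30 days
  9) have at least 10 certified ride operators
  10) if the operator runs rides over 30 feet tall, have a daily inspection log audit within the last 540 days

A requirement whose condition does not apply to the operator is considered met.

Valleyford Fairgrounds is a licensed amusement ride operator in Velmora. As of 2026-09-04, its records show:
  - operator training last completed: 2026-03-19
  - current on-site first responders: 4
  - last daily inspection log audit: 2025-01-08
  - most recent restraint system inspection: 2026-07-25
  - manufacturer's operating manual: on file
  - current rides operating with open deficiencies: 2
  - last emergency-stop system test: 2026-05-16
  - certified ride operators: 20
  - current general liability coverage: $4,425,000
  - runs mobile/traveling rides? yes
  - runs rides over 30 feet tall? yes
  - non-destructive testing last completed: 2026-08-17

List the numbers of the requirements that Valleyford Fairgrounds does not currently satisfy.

1. general liability coverage $4,425,000 ≥ $4,425,000 → met
2. operator training 169 days ago vs limit 270 → met
3. on-site first responders 4 ≥ 4 → met
4. emergency-stop system test 111 days ago vs limit 120 → met
5. manufacturer's operating manual present → met
6. rides operating with open deficiencies 2 > 1 → not met
7. restraint system inspection 41 days ago vs limit 45 → met
8. condition 'runs mobile/traveling rides' holds; non-destructive testing 18 days ago vs limit 30 → met
9. certified ride operators 20 ≥ 10 → met
10. condition 'runs rides over 30 feet tall' holds; daily inspection log audit 604 days ago vs limit 540 → not met
Not met: 6, 10

6, 10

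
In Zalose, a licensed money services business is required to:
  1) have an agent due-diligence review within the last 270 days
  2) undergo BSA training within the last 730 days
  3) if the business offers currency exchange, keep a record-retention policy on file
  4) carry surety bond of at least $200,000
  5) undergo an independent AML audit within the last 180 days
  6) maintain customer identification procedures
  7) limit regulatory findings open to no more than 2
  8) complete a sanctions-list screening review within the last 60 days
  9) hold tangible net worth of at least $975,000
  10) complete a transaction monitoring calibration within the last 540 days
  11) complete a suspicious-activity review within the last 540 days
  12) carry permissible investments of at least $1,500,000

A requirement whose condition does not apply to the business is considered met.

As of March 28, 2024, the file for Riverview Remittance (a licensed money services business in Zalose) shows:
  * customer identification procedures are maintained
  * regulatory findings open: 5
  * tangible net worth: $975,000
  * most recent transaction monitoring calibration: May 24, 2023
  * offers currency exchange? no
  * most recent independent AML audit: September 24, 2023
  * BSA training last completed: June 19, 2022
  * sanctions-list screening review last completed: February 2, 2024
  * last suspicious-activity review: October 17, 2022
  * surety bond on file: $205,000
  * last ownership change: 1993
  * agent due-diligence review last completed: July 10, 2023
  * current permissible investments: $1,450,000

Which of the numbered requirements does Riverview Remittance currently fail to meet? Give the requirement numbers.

1. agent due-diligence review 262 days ago vs limit 270 → met
2. BSA training 648 days ago vs limit 730 → met
3. condition 'offers currency exchange' does not hold → requirement n/a → met
4. surety bond $205,000 ≥ $200,000 → met
5. independent AML audit 186 days ago vs limit 180 → not met
6. customer identification procedures present → met
7. regulatory findings open 5 > 2 → not met
8. sanctions-list screening review 55 days ago vs limit 60 → met
9. tangible net worth $975,000 ≥ $975,000 → met
10. transaction monitoring calibration 309 days ago vs limit 540 → met
11. suspicious-activity review 528 days ago vs limit 540 → met
12. permissible investments $1,450,000 < $1,500,000 → not met
Not met: 5, 7, 12

5, 7, 12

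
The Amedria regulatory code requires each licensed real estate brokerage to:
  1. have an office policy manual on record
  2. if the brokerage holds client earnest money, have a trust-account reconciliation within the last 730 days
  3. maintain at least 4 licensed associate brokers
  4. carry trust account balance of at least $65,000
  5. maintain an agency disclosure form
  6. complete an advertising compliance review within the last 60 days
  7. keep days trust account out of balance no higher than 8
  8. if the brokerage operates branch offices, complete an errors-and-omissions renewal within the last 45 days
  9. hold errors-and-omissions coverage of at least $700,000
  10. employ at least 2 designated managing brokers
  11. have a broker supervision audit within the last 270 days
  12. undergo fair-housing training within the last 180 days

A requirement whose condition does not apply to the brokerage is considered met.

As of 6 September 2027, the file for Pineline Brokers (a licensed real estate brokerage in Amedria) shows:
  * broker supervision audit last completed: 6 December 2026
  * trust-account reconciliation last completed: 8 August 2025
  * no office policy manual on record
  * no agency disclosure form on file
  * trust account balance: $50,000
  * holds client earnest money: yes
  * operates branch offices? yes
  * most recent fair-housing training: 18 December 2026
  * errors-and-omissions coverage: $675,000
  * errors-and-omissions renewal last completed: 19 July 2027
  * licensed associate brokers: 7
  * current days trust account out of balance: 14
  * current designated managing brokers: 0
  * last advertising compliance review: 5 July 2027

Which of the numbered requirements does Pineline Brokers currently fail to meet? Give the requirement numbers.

1, 2, 4, 5, 6, 7, 8, 9, 10, 11, 12

1. office policy manual absent → not met
2. condition 'holds client earnest money' holds; trust-account reconciliation 759 days ago vs limit 730 → not met
3. licensed associate brokers 7 ≥ 4 → met
4. trust account balance $50,000 < $65,000 → not met
5. agency disclosure form absent → not met
6. advertising compliance review 63 days ago vs limit 60 → not met
7. days trust account out of balance 14 > 8 → not met
8. condition 'operates branch offices' holds; errors-and-omissions renewal 49 days ago vs limit 45 → not met
9. errors-and-omissions coverage $675,000 < $700,000 → not met
10. designated managing brokers 0 < 2 → not met
11. broker supervision audit 274 days ago vs limit 270 → not met
12. fair-housing training 262 days ago vs limit 180 → not met
Not met: 1, 2, 4, 5, 6, 7, 8, 9, 10, 11, 12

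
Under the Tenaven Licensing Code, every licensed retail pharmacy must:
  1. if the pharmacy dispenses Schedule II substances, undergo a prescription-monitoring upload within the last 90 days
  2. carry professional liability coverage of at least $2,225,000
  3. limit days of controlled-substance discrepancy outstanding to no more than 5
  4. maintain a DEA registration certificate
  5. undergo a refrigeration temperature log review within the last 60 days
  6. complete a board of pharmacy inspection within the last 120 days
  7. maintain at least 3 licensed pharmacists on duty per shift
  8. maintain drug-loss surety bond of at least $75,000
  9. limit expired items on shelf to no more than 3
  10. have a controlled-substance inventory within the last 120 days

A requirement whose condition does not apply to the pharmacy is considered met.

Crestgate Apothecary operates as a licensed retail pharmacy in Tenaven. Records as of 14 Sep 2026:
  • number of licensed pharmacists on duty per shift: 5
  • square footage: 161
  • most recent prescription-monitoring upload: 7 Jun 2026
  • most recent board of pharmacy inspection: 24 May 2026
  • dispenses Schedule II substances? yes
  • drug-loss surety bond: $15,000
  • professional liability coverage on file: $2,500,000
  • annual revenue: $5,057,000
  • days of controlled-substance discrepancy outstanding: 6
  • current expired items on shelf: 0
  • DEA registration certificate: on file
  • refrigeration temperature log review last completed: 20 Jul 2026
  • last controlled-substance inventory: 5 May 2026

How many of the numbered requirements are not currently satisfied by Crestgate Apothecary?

4

1. condition 'dispenses Schedule II substances' holds; prescription-monitoring upload 99 days ago vs limit 90 → not met
2. professional liability coverage $2,500,000 ≥ $2,225,000 → met
3. days of controlled-substance discrepancy outstanding 6 > 5 → not met
4. DEA registration certificate present → met
5. refrigeration temperature log review 56 days ago vs limit 60 → met
6. board of pharmacy inspection 113 days ago vs limit 120 → met
7. licensed pharmacists on duty per shift 5 ≥ 3 → met
8. drug-loss surety bond $15,000 < $75,000 → not met
9. expired items on shelf 0 ≤ 3 → met
10. controlled-substance inventory 132 days ago vs limit 120 → not met
Not met: 4 of 10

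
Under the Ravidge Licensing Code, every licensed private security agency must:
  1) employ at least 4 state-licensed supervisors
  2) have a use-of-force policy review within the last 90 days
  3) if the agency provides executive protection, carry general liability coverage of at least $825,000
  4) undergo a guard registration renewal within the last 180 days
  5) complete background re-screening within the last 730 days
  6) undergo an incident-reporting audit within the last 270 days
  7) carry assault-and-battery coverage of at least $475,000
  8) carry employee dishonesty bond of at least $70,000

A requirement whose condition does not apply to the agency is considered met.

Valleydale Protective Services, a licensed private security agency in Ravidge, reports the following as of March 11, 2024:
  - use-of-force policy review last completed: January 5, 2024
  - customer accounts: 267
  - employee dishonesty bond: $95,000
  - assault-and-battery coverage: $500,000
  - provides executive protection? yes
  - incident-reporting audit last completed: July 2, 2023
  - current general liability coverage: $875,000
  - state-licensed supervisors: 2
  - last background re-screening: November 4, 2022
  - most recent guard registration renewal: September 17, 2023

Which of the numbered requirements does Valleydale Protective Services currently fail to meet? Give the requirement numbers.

1. state-licensed supervisors 2 < 4 → not met
2. use-of-force policy review 66 days ago vs limit 90 → met
3. condition 'provides executive protection' holds; general liability coverage $875,000 ≥ $825,000 → met
4. guard registration renewal 176 days ago vs limit 180 → met
5. background re-screening 493 days ago vs limit 730 → met
6. incident-reporting audit 253 days ago vs limit 270 → met
7. assault-and-battery coverage $500,000 ≥ $475,000 → met
8. employee dishonesty bond $95,000 ≥ $70,000 → met
Not met: 1

1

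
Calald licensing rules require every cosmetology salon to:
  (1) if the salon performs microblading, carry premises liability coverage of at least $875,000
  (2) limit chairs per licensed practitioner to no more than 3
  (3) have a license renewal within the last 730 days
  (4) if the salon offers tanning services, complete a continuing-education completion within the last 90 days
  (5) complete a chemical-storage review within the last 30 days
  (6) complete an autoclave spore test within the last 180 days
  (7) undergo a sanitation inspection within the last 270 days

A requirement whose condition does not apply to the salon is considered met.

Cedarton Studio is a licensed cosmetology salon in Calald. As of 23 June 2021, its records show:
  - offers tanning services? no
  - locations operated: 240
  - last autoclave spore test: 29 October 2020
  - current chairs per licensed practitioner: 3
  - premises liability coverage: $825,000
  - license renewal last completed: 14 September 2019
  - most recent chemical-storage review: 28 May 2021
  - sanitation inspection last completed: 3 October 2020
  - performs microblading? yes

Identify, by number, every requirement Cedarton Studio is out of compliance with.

1. condition 'performs microblading' holds; premises liability coverage $825,000 < $875,000 → not met
2. chairs per licensed practitioner 3 ≤ 3 → met
3. license renewal 648 days ago vs limit 730 → met
4. condition 'offers tanning services' does not hold → requirement n/a → met
5. chemical-storage review 26 days ago vs limit 30 → met
6. autoclave spore test 237 days ago vs limit 180 → not met
7. sanitation inspection 263 days ago vs limit 270 → met
Not met: 1, 6

1, 6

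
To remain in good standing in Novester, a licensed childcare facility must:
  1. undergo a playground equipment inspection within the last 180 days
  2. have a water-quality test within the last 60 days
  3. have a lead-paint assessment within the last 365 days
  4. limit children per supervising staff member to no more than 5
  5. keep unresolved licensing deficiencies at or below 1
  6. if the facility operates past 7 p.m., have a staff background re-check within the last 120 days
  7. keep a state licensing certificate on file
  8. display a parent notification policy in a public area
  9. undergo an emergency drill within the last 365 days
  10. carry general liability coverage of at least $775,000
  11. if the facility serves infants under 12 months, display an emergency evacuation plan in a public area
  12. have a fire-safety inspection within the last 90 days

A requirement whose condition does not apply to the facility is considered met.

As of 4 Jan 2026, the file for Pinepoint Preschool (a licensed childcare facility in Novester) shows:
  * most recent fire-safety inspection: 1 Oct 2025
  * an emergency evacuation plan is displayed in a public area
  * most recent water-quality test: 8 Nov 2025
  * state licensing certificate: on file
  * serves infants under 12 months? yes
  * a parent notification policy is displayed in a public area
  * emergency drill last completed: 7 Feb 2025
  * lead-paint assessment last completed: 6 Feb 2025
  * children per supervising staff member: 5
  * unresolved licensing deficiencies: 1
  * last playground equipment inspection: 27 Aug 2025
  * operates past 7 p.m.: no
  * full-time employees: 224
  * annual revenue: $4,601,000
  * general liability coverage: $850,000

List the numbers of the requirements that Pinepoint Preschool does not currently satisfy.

1. playground equipment inspection 130 days ago vs limit 180 → met
2. water-quality test 57 days ago vs limit 60 → met
3. lead-paint assessment 332 days ago vs limit 365 → met
4. children per supervising staff member 5 ≤ 5 → met
5. unresolved licensing deficiencies 1 ≤ 1 → met
6. condition 'operates past 7 p.m.' does not hold → requirement n/a → met
7. state licensing certificate present → met
8. parent notification policy present → met
9. emergency drill 331 days ago vs limit 365 → met
10. general liability coverage $850,000 ≥ $775,000 → met
11. condition 'serves infants under 12 months' holds; emergency evacuation plan present → met
12. fire-safety inspection 95 days ago vs limit 90 → not met
Not met: 12

12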